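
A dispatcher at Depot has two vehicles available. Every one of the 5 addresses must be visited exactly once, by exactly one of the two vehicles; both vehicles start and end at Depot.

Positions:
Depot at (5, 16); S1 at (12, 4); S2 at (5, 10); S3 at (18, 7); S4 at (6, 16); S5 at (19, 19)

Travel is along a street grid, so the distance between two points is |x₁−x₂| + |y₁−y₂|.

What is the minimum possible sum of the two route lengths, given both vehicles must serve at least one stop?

There are 2^4 − 1 = 15 ways to divide the 5 stops into two non-empty groups. For each, the best each vehicle can do is its own shortest tour through its group:
  {S1} + {S2, S3, S4, S5}: 38 + 52 = 90
  {S2} + {S1, S3, S4, S5}: 12 + 58 = 70
  {S1, S2} + {S3, S4, S5}: 38 + 52 = 90
  {S3} + {S1, S2, S4, S5}: 44 + 58 = 102
  {S1, S3} + {S2, S4, S5}: 50 + 46 = 96
  {S2, S3} + {S1, S4, S5}: 44 + 58 = 102
  … (15 splits in total)
  {S4} + {S1, S2, S3, S5}: 2 + 58 = 60  ← best
Best: vehicle 1 Depot → S4 → Depot = 2; vehicle 2 Depot → S2 → S1 → S3 → S5 → Depot = 58; combined 60.

60 — the smallest possible combined total.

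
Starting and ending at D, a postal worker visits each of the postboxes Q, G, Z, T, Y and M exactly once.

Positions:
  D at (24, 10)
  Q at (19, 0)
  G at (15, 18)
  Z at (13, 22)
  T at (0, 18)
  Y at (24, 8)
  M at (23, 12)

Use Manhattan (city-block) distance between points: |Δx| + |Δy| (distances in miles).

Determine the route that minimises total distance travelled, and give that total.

With 6 stops there are 6!/2 = 360 distinct round trips (a route and its reverse cost the same).
D-Q-G-Z-T-Y-M-D: 15+22+6+17+34+5+3 = 102
D-Q-G-Z-T-M-Y-D: 15+22+6+17+29+5+2 = 96
D-Q-G-Z-Y-T-M-D: 15+22+6+25+34+29+3 = 134
D-Q-G-Z-Y-M-T-D: 15+22+6+25+5+29+32 = 134
D-Q-G-Z-M-T-Y-D: 15+22+6+20+29+34+2 = 128
D-Q-G-Z-M-Y-T-D: 15+22+6+20+5+34+32 = 134
D-Q-G-T-Z-Y-M-D: 15+22+15+17+25+5+3 = 102
D-Q-G-T-Z-M-Y-D: 15+22+15+17+20+5+2 = 96
… (352 more)
D-Y-Q-G-Z-T-M-D: 2+13+22+6+17+29+3 = 92  ← best
The minimum is 92.
One optimal route: D → Y → Q → G → Z → T → M → D (or its reverse).

92 miles — the shortest possible round trip.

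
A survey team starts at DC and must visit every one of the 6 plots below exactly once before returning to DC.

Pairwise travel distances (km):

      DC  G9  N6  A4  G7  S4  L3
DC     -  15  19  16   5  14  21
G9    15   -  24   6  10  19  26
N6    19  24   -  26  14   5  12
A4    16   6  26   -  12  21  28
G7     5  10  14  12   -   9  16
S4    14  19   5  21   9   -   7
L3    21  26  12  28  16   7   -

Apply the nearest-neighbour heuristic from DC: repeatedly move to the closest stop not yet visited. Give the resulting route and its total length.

At DC the remaining stops are G7 5, S4 14, G9 15, A4 16, N6 19, L3 21; go to G7.
At G7 the remaining stops are S4 9, G9 10, A4 12, N6 14, L3 16; go to S4.
At S4 the remaining stops are N6 5, L3 7, G9 19, A4 21; go to N6.
At N6 the remaining stops are L3 12, G9 24, A4 26; go to L3.
At L3 the remaining stops are G9 26, A4 28; go to G9.
At G9 the remaining stops are A4 6; go to A4.
Return A4→DC: 16.
Total = 5 + 9 + 5 + 12 + 26 + 6 + 16 = 79.

79 km along DC → G7 → S4 → N6 → L3 → G9 → A4 → DC.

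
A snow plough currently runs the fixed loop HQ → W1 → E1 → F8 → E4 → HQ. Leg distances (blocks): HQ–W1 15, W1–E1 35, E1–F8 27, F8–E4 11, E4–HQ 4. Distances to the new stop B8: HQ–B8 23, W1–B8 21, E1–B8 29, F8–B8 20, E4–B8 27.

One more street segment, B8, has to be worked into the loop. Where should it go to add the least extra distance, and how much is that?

Minimum extra distance: 15 blocks, inserting B8 between W1 and E1.

Insertion cost between consecutive stops i–j is d(i,B8) + d(B8,j) − d(i,j):
  between HQ and W1: 23 + 21 − 15 = 29
  between W1 and E1: 21 + 29 − 35 = 15
  between E1 and F8: 29 + 20 − 27 = 22
  between F8 and E4: 20 + 27 − 11 = 36
  between E4 and HQ: 27 + 23 − 4 = 46
Cheapest insertion is between W1 and E1, adding 15.
New total = 92 + 15 = 107.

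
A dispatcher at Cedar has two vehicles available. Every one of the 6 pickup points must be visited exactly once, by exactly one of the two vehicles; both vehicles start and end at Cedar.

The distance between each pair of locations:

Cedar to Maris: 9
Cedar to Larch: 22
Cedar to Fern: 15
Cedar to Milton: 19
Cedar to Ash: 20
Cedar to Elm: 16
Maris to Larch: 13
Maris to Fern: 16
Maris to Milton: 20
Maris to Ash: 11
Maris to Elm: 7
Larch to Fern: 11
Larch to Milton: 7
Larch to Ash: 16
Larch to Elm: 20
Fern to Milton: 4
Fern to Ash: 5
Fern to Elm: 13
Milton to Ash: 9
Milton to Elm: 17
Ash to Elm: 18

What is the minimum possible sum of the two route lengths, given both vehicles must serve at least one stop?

Try each way of splitting the stops between the two vehicles (each non-empty) and, for each split, find the best tour for each vehicle:
  {Maris} + {Larch, Fern, Milton, Ash, Elm}: 18 + 72 = 90
  {Larch} + {Maris, Fern, Milton, Ash, Elm}: 44 + 62 = 106
  {Maris, Larch} + {Fern, Milton, Ash, Elm}: 44 + 62 = 106
  {Fern} + {Maris, Larch, Milton, Ash, Elm}: 30 + 72 = 102
  {Maris, Fern} + {Larch, Milton, Ash, Elm}: 40 + 72 = 112
  {Larch, Fern} + {Maris, Milton, Ash, Elm}: 48 + 62 = 110
  … (31 splits in total)
Best: vehicle 1 Cedar → Maris → Cedar = 18; vehicle 2 Cedar → Larch → Milton → Fern → Ash → Elm → Cedar = 72; combined 90.

Minimum combined distance: 90.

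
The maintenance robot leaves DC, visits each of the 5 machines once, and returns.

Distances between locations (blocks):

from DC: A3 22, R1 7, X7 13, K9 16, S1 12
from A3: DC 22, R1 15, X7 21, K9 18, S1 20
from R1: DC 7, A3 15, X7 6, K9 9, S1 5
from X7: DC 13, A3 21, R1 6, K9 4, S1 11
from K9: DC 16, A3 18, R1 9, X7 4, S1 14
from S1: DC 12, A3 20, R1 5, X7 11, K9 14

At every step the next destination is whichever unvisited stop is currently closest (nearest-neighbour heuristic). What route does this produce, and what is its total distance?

Nearest-neighbour total = 67 blocks; route DC → R1 → S1 → X7 → K9 → A3 → DC.

DC → [R1:7 / S1:12 / X7:13 / K9:16 / A3:22] → R1 (7)
R1 → [S1:5 / X7:6 / K9:9 / A3:15] → S1 (5)
S1 → [X7:11 / K9:14 / A3:20] → X7 (11)
X7 → [K9:4 / A3:21] → K9 (4)
K9 → [A3:18] → A3 (18)
Return A3→DC: 22.
Total = 7 + 5 + 11 + 4 + 18 + 22 = 67.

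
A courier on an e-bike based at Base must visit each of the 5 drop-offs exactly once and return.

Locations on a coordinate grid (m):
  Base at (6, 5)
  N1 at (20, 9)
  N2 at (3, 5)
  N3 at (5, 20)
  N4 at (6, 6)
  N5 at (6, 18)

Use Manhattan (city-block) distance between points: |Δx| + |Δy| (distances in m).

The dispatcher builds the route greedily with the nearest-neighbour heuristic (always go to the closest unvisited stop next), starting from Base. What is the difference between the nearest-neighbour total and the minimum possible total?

Base: N4=1, N2=3, N5=13, N3=16, N1=18 ⇒ N4
N4: N2=4, N5=12, N3=15, N1=17 ⇒ N2
N2: N5=16, N3=17, N1=21 ⇒ N5
N5: N3=3, N1=23 ⇒ N3
N3: N1=26 ⇒ N1
NN route Base → N4 → N2 → N5 → N3 → N1 → Base costs 68.
Optimal: Base → N2 → N3 → N5 → N1 → N4 → Base costs 64 (by enumerating all 60 distinct tours).
Excess = 68 − 64 = 4.

Excess over optimum: 4 m.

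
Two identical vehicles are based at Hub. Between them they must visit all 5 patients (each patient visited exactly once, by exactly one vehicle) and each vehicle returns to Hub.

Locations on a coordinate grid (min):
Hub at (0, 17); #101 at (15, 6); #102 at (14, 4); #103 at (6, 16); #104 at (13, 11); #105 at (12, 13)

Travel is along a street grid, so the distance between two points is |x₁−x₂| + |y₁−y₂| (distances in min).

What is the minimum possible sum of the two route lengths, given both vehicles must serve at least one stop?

70 min — the smallest possible combined total.

Check every non-empty split of the stops between the two vehicles; for each half take its own optimal tour:
  {#101} + {#102, #103, #104, #105}: 52 + 54 = 106
  {#102} + {#101, #103, #104, #105}: 54 + 52 = 106
  {#101, #102} + {#103, #104, #105}: 56 + 38 = 94
  {#103} + {#101, #102, #104, #105}: 14 + 56 = 70
  {#101, #103} + {#102, #104, #105}: 52 + 54 = 106
  {#102, #103} + {#101, #104, #105}: 54 + 52 = 106
  … (15 splits in total)
Best: vehicle 1 Hub → #103 → Hub = 14; vehicle 2 Hub → #101 → #102 → #104 → #105 → Hub = 56; combined 70.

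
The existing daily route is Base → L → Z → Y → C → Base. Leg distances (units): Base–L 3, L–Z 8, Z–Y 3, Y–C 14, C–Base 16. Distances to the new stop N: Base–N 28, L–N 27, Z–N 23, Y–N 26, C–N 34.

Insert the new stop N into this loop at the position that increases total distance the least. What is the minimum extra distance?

Insertion cost between consecutive stops i–j is d(i,N) + d(N,j) − d(i,j):
  between Base and L: 28 + 27 − 3 = 52
  between L and Z: 27 + 23 − 8 = 42
  between Z and Y: 23 + 26 − 3 = 46
  between Y and C: 26 + 34 − 14 = 46
  between C and Base: 34 + 28 − 16 = 46
Cheapest insertion is between L and Z, adding 42.
New total = 44 + 42 = 86.

Adding 42 by placing N on the L–Z leg.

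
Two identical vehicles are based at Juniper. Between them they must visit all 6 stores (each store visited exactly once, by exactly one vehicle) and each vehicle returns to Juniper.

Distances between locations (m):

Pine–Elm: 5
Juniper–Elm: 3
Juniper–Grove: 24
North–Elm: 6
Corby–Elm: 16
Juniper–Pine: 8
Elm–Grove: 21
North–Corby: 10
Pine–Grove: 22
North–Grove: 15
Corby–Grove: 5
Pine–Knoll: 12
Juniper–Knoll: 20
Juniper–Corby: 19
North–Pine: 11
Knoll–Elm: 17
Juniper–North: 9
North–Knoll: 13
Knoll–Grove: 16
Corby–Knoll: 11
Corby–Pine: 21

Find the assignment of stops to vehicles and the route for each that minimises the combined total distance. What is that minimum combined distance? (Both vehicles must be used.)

Minimum combined distance: 66 m.

Check every non-empty split of the stops between the two vehicles; for each half take its own optimal tour:
  {North} + {Corby, Pine, Knoll, Elm, Grove}: 18 + 60 = 78
  {Corby} + {North, Pine, Knoll, Elm, Grove}: 38 + 60 = 98
  {North, Corby} + {Pine, Knoll, Elm, Grove}: 38 + 60 = 98
  {Pine} + {North, Corby, Knoll, Elm, Grove}: 16 + 60 = 76
  {North, Pine} + {Corby, Knoll, Elm, Grove}: 28 + 60 = 88
  {Corby, Pine} + {North, Knoll, Elm, Grove}: 48 + 60 = 108
  … (31 splits in total)
  {Elm} + {North, Corby, Pine, Knoll, Grove}: 6 + 60 = 66  ← best
Best: vehicle 1 Juniper → Elm → Juniper = 6; vehicle 2 Juniper → North → Corby → Grove → Knoll → Pine → Juniper = 60; combined 66.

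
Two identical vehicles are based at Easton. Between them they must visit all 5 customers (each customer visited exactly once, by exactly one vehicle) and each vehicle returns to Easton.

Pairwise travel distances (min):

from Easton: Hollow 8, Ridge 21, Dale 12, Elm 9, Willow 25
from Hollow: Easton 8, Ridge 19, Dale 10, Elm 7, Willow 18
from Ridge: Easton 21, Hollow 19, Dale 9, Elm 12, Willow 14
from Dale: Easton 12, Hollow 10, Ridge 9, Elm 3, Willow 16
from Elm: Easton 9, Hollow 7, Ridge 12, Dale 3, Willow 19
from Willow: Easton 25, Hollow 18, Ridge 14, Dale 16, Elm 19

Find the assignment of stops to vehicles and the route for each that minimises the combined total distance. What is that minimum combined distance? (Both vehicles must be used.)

There are 2^4 − 1 = 15 ways to divide the 5 stops into two non-empty groups. For each, the best each vehicle can do is its own shortest tour through its group:
  {Hollow} + {Ridge, Dale, Elm, Willow}: 16 + 60 = 76
  {Ridge} + {Hollow, Dale, Elm, Willow}: 42 + 54 = 96
  {Hollow, Ridge} + {Dale, Elm, Willow}: 48 + 53 = 101
  {Dale} + {Hollow, Ridge, Elm, Willow}: 24 + 61 = 85
  {Hollow, Dale} + {Ridge, Elm, Willow}: 30 + 60 = 90
  {Ridge, Dale} + {Hollow, Elm, Willow}: 42 + 54 = 96
  … (15 splits in total)
Best: vehicle 1 Easton → Hollow → Easton = 16; vehicle 2 Easton → Elm → Dale → Ridge → Willow → Easton = 60; combined 76.

Minimum combined distance: 76 min.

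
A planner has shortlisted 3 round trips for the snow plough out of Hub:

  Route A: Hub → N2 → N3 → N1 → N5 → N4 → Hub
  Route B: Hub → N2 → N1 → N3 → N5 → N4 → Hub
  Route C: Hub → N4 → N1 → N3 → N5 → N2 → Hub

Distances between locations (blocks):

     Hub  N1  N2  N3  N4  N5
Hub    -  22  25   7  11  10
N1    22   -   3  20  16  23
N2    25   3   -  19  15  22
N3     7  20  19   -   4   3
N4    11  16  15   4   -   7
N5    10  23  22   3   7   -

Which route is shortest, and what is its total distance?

Route A: 25 + 19 + 20 + 23 + 7 + 11 = 105
Route B: 25 + 3 + 20 + 3 + 7 + 11 = 69
Route C: 11 + 16 + 20 + 3 + 22 + 25 = 97

Shortest is Route B, total 69 blocks.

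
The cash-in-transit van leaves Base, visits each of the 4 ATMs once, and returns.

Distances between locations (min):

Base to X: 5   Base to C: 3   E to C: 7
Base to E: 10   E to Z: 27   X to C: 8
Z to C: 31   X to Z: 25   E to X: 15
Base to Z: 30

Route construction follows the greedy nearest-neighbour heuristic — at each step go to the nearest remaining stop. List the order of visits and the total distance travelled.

At Base the remaining stops are C 3, X 5, E 10, Z 30; go to C.
At C the remaining stops are E 7, X 8, Z 31; go to E.
At E the remaining stops are X 15, Z 27; go to X.
At X the remaining stops are Z 25; go to Z.
Return Z→Base: 30.
Total = 3 + 7 + 15 + 25 + 30 = 80.

80 min along Base → C → E → X → Z → Base.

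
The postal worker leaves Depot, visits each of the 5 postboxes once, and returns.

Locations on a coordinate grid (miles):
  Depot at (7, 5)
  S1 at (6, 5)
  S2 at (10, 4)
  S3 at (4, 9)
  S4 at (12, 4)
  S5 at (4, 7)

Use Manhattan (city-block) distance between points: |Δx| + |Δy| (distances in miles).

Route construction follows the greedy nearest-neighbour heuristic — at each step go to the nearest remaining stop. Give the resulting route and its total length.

At Depot the remaining stops are S1 1, S2 4, S5 5, S4 6, S3 7; go to S1.
At S1 the remaining stops are S5 4, S2 5, S3 6, S4 7; go to S5.
At S5 the remaining stops are S3 2, S2 9, S4 11; go to S3.
At S3 the remaining stops are S2 11, S4 13; go to S2.
At S2 the remaining stops are S4 2; go to S4.
Return S4→Depot: 6.
Total = 1 + 4 + 2 + 11 + 2 + 6 = 26.

26 miles along Depot → S1 → S5 → S3 → S2 → S4 → Depot.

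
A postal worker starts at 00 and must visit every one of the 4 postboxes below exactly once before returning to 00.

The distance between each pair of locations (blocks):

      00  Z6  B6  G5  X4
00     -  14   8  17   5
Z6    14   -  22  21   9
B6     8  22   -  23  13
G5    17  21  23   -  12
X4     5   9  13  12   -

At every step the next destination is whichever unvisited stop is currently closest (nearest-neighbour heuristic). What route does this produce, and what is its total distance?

Total distance 66 blocks via the nearest-neighbour route 00 → X4 → Z6 → G5 → B6 → 00.

00 → [X4:5 / B6:8 / Z6:14 / G5:17] → X4 (5)
X4 → [Z6:9 / G5:12 / B6:13] → Z6 (9)
Z6 → [G5:21 / B6:22] → G5 (21)
G5 → [B6:23] → B6 (23)
Return B6→00: 8.
Total = 5 + 9 + 21 + 23 + 8 = 66.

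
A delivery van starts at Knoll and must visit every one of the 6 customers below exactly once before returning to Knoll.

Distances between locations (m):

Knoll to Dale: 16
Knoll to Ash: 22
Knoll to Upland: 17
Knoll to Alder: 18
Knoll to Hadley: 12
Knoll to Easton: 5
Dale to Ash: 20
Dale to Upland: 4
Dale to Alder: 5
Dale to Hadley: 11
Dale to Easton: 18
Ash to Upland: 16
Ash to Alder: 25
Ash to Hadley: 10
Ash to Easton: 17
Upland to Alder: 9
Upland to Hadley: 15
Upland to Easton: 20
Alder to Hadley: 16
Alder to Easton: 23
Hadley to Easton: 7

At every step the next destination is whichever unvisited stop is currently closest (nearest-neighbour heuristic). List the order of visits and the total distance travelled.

Total distance 65 m via the nearest-neighbour route Knoll → Easton → Hadley → Ash → Upland → Dale → Alder → Knoll.

Knoll → [Easton:5 / Hadley:12 / Dale:16 / Upland:17 / Alder:18 / Ash:22] → Easton (5)
Easton → [Hadley:7 / Ash:17 / Dale:18 / Upland:20 / Alder:23] → Hadley (7)
Hadley → [Ash:10 / Dale:11 / Upland:15 / Alder:16] → Ash (10)
Ash → [Upland:16 / Dale:20 / Alder:25] → Upland (16)
Upland → [Dale:4 / Alder:9] → Dale (4)
Dale → [Alder:5] → Alder (5)
Return Alder→Knoll: 18.
Total = 5 + 7 + 10 + 16 + 4 + 5 + 18 = 65.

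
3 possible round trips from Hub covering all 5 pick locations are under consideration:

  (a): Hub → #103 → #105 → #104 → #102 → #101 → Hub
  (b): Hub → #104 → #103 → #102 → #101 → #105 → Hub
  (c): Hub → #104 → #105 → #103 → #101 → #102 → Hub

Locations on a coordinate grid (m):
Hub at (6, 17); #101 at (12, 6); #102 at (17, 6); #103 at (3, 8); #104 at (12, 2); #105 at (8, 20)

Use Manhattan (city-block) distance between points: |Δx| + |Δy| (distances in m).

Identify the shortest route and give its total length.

(a): 12 + 17 + 22 + 9 + 5 + 17 = 82
(b): 21 + 15 + 16 + 5 + 18 + 5 = 80
(c): 21 + 22 + 17 + 11 + 5 + 22 = 98

80 m — (b) is the shortest.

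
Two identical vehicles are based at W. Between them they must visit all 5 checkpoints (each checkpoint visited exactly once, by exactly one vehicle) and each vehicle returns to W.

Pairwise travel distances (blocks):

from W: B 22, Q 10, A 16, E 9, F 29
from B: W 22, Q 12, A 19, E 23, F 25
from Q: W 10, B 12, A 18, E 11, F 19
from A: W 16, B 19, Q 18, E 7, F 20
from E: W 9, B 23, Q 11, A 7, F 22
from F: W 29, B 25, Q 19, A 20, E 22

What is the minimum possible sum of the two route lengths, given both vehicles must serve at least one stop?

Minimum combined distance: 101 blocks.

Try each way of splitting the stops between the two vehicles (each non-empty) and, for each split, find the best tour for each vehicle:
  {B} + {Q, A, E, F}: 44 + 65 = 109
  {Q} + {B, A, E, F}: 20 + 83 = 103
  {B, Q} + {A, E, F}: 44 + 65 = 109
  {A} + {B, Q, E, F}: 32 + 78 = 110
  {B, A} + {Q, E, F}: 57 + 60 = 117
  {Q, A} + {B, E, F}: 44 + 78 = 122
  … (15 splits in total)
  {E} + {B, Q, A, F}: 18 + 83 = 101  ← best
Best: vehicle 1 W → E → W = 18; vehicle 2 W → Q → B → F → A → W = 83; combined 101.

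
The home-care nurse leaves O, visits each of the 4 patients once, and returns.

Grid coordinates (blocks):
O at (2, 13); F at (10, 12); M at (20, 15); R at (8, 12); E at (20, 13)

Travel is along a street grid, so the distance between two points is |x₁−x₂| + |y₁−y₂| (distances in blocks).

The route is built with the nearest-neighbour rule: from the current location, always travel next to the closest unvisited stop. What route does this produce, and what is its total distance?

Nearest-neighbour total = 42 blocks; route O → R → F → E → M → O.

From O: distances to unvisited — R=7, F=9, E=18, M=20. Nearest is R (7).
From R: distances to unvisited — F=2, E=13, M=15. Nearest is F (2).
From F: distances to unvisited — E=11, M=13. Nearest is E (11).
From E: distances to unvisited — M=2. Nearest is M (2).
Return M→O: 20.
Total = 7 + 2 + 11 + 2 + 20 = 42.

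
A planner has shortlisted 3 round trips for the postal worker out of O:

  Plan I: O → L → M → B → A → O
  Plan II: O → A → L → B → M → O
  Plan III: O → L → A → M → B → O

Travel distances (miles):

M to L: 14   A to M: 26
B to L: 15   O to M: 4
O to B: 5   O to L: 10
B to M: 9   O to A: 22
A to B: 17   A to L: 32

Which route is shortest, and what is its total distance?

72 miles — Plan I is the shortest.

Plan I: 10 + 14 + 9 + 17 + 22 = 72
Plan II: 22 + 32 + 15 + 9 + 4 = 82
Plan III: 10 + 32 + 26 + 9 + 5 = 82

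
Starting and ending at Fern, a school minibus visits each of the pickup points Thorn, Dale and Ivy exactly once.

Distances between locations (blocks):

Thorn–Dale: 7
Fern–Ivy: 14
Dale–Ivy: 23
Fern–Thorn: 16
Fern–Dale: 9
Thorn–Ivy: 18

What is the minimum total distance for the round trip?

Fern → Thorn → Dale → Ivy → Fern: 16+7+23+14 = 60
Fern → Thorn → Ivy → Dale → Fern: 16+18+23+9 = 66
Fern → Dale → Thorn → Ivy → Fern: 9+7+18+14 = 48
The minimum is 48.
One optimal route: Fern → Dale → Thorn → Ivy → Fern (or its reverse).

Minimum total distance: 48 blocks.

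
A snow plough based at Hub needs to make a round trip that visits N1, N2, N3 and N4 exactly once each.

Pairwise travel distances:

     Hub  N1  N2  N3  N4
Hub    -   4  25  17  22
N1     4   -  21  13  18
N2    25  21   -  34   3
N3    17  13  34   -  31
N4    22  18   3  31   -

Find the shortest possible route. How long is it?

With 4 stops there are 4!/2 = 12 distinct round trips (a route and its reverse cost the same).
Hub-N1-N2-N3-N4-Hub: 4+21+34+31+22 = 112
Hub-N1-N2-N4-N3-Hub: 4+21+3+31+17 = 76
Hub-N1-N3-N2-N4-Hub: 4+13+34+3+22 = 76
Hub-N1-N3-N4-N2-Hub: 4+13+31+3+25 = 76
Hub-N1-N4-N2-N3-Hub: 4+18+3+34+17 = 76
Hub-N1-N4-N3-N2-Hub: 4+18+31+34+25 = 112
Hub-N2-N1-N3-N4-Hub: 25+21+13+31+22 = 112
Hub-N2-N1-N4-N3-Hub: 25+21+18+31+17 = 112
Hub-N2-N3-N1-N4-Hub: 25+34+13+18+22 = 112
Hub-N2-N4-N1-N3-Hub: 25+3+18+13+17 = 76
Hub-N3-N1-N2-N4-Hub: 17+13+21+3+22 = 76
Hub-N3-N2-N1-N4-Hub: 17+34+21+18+22 = 112
The minimum is 76.
One optimal route: Hub → N1 → N2 → N4 → N3 → Hub (or its reverse).

Minimum total distance: 76.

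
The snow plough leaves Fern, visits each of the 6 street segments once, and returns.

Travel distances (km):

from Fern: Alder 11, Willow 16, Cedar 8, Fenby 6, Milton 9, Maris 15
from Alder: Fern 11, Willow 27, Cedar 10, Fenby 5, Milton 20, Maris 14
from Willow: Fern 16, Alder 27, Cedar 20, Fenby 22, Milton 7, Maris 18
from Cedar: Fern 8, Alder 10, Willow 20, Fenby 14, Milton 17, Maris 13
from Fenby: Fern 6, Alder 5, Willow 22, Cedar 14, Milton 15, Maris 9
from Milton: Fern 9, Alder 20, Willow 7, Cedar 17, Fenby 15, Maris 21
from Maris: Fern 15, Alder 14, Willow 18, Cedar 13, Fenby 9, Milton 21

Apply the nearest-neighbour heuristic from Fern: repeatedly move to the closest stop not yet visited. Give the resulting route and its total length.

Total distance 68 km via the nearest-neighbour route Fern → Fenby → Alder → Cedar → Maris → Willow → Milton → Fern.

At Fern the remaining stops are Fenby 6, Cedar 8, Milton 9, Alder 11, Maris 15, Willow 16; go to Fenby.
At Fenby the remaining stops are Alder 5, Maris 9, Cedar 14, Milton 15, Willow 22; go to Alder.
At Alder the remaining stops are Cedar 10, Maris 14, Milton 20, Willow 27; go to Cedar.
At Cedar the remaining stops are Maris 13, Milton 17, Willow 20; go to Maris.
At Maris the remaining stops are Willow 18, Milton 21; go to Willow.
At Willow the remaining stops are Milton 7; go to Milton.
Return Milton→Fern: 9.
Total = 6 + 5 + 10 + 13 + 18 + 7 + 9 = 68.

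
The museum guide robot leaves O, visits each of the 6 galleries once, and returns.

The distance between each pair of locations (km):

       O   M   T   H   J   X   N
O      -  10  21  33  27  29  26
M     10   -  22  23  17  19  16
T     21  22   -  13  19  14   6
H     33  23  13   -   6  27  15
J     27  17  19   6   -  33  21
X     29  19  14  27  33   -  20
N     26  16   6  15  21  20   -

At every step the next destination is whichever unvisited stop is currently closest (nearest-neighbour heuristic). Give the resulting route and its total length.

O → [M:10 / T:21 / N:26 / J:27 / X:29 / H:33] → M (10)
M → [N:16 / J:17 / X:19 / T:22 / H:23] → N (16)
N → [T:6 / H:15 / X:20 / J:21] → T (6)
T → [H:13 / X:14 / J:19] → H (13)
H → [J:6 / X:27] → J (6)
J → [X:33] → X (33)
Return X→O: 29.
Total = 10 + 16 + 6 + 13 + 6 + 33 + 29 = 113.

Nearest-neighbour total = 113 km; route O → M → N → T → H → J → X → O.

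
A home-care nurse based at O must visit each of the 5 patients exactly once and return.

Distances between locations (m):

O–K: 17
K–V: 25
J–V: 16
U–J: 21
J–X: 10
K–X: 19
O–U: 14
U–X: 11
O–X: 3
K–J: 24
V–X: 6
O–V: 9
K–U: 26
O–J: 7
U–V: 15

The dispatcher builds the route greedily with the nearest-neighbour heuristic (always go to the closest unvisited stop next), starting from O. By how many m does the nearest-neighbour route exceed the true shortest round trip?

5 m longer than the optimal tour.

From O: X=3, J=7, V=9, U=14, K=17 → choose X (3).
From X: V=6, J=10, U=11, K=19 → choose V (6).
From V: U=15, J=16, K=25 → choose U (15).
From U: J=21, K=26 → choose J (21).
From J: K=24 → choose K (24).
NN route O → X → V → U → J → K → O costs 86.
Optimal: O → K → U → V → X → J → O costs 81 (by enumerating all 60 distinct tours).
Excess = 86 − 81 = 5.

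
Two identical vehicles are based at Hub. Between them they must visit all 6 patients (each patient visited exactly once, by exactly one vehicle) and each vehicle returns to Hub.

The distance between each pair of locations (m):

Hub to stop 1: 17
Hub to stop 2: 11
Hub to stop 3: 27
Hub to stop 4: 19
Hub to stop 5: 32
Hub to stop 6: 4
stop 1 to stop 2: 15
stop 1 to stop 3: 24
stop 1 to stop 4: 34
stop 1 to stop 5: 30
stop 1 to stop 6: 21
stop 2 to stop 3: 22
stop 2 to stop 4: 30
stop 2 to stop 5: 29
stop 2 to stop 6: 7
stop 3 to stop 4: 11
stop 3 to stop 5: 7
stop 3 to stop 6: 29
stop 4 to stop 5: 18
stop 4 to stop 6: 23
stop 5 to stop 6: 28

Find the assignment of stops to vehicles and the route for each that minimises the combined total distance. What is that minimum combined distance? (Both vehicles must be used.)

There are 2^5 − 1 = 31 ways to divide the 6 stops into two non-empty groups. For each, the best each vehicle can do is its own shortest tour through its group:
  {stop 1} + {stop 2, stop 3, stop 4, stop 5, stop 6}: 34 + 77 = 111
  {stop 2} + {stop 1, stop 3, stop 4, stop 5, stop 6}: 22 + 92 = 114
  {stop 1, stop 2} + {stop 3, stop 4, stop 5, stop 6}: 43 + 69 = 112
  {stop 3} + {stop 1, stop 2, stop 4, stop 5, stop 6}: 54 + 93 = 147
  {stop 1, stop 3} + {stop 2, stop 4, stop 5, stop 6}: 68 + 77 = 145
  {stop 2, stop 3} + {stop 1, stop 4, stop 5, stop 6}: 60 + 92 = 152
  … (31 splits in total)
  {stop 1, stop 2, stop 3, stop 4, stop 5} + {stop 6}: 93 + 8 = 101  ← best
Best: vehicle 1 Hub → stop 2 → stop 1 → stop 5 → stop 3 → stop 4 → Hub = 93; vehicle 2 Hub → stop 6 → Hub = 8; combined 101.

101 m — the smallest possible combined total.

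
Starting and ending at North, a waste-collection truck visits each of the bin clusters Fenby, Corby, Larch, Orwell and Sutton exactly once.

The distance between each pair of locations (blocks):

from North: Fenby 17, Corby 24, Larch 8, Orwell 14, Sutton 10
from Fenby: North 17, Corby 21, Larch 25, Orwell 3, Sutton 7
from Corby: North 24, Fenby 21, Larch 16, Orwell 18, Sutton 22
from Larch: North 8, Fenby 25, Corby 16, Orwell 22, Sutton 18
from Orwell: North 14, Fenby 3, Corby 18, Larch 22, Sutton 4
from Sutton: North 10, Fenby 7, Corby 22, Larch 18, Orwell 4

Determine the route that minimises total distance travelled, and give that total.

Shortest round trip = 62 blocks.

With 5 stops there are 5!/2 = 60 distinct round trips (a route and its reverse cost the same).
North - Fenby - Corby - Larch - Orwell - Sutton - North: 17+21+16+22+4+10 = 90
North - Fenby - Corby - Larch - Sutton - Orwell - North: 17+21+16+18+4+14 = 90
North - Fenby - Corby - Orwell - Larch - Sutton - North: 17+21+18+22+18+10 = 106
North - Fenby - Corby - Orwell - Sutton - Larch - North: 17+21+18+4+18+8 = 86
North - Fenby - Corby - Sutton - Larch - Orwell - North: 17+21+22+18+22+14 = 114
North - Fenby - Corby - Sutton - Orwell - Larch - North: 17+21+22+4+22+8 = 94
North - Fenby - Larch - Corby - Orwell - Sutton - North: 17+25+16+18+4+10 = 90
North - Fenby - Larch - Corby - Sutton - Orwell - North: 17+25+16+22+4+14 = 98
North - Fenby - Larch - Orwell - Corby - Sutton - North: 17+25+22+18+22+10 = 114
North - Fenby - Larch - Orwell - Sutton - Corby - North: 17+25+22+4+22+24 = 114
North - Fenby - Larch - Sutton - Corby - Orwell - North: 17+25+18+22+18+14 = 114
North - Fenby - Larch - Sutton - Orwell - Corby - North: 17+25+18+4+18+24 = 106
North - Fenby - Orwell - Corby - Larch - Sutton - North: 17+3+18+16+18+10 = 82
North - Fenby - Orwell - Corby - Sutton - Larch - North: 17+3+18+22+18+8 = 86
… (46 more)
North - Larch - Corby - Fenby - Orwell - Sutton - North: 8+16+21+3+4+10 = 62  ← best
The minimum is 62.
One optimal route: North → Larch → Corby → Fenby → Orwell → Sutton → North (or its reverse).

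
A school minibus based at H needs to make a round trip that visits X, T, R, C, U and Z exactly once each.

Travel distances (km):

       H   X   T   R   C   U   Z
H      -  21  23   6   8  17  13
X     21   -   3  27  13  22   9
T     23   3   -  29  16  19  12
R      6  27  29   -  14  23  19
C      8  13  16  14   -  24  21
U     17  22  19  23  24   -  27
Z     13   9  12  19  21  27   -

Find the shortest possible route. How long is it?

Shortest round trip = 88 km.

There are 360 distinct closed tours to check (reversals are equivalent).
H → X → T → R → C → U → Z → H: 21+3+29+14+24+27+13 = 131
H → X → T → R → C → Z → U → H: 21+3+29+14+21+27+17 = 132
H → X → T → R → U → C → Z → H: 21+3+29+23+24+21+13 = 134
H → X → T → R → U → Z → C → H: 21+3+29+23+27+21+8 = 132
H → X → T → R → Z → C → U → H: 21+3+29+19+21+24+17 = 134
H → X → T → R → Z → U → C → H: 21+3+29+19+27+24+8 = 131
H → X → T → C → R → U → Z → H: 21+3+16+14+23+27+13 = 117
H → X → T → C → R → Z → U → H: 21+3+16+14+19+27+17 = 117
… (352 more)
H → R → C → U → T → X → Z → H: 6+14+24+19+3+9+13 = 88  ← best
The minimum is 88.
One optimal route: H → R → C → U → T → X → Z → H (or its reverse).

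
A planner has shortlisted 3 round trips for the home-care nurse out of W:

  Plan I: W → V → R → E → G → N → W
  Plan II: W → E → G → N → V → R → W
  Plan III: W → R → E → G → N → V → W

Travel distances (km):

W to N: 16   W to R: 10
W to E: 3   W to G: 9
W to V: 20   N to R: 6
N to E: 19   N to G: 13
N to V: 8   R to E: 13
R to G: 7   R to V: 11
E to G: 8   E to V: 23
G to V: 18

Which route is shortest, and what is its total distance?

53 km — Plan II is the shortest.

Plan I: 20 + 11 + 13 + 8 + 13 + 16 = 81
Plan II: 3 + 8 + 13 + 8 + 11 + 10 = 53
Plan III: 10 + 13 + 8 + 13 + 8 + 20 = 72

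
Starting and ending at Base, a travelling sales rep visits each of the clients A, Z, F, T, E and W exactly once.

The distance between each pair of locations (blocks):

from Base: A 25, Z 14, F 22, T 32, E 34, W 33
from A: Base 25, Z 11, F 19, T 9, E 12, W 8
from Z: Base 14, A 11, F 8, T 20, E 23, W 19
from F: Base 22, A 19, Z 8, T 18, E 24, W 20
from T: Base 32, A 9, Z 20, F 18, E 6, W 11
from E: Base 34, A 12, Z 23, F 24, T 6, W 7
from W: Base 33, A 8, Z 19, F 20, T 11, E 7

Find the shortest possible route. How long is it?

Base → A → Z → F → T → E → W → Base: 25+11+8+18+6+7+33 = 108
Base → A → Z → F → T → W → E → Base: 25+11+8+18+11+7+34 = 114
Base → A → Z → F → E → T → W → Base: 25+11+8+24+6+11+33 = 118
Base → A → Z → F → E → W → T → Base: 25+11+8+24+7+11+32 = 118
Base → A → Z → F → W → T → E → Base: 25+11+8+20+11+6+34 = 115
Base → A → Z → F → W → E → T → Base: 25+11+8+20+7+6+32 = 109
Base → A → Z → T → F → E → W → Base: 25+11+20+18+24+7+33 = 138
Base → A → Z → T → F → W → E → Base: 25+11+20+18+20+7+34 = 135
… (352 more)
Base → A → W → E → T → F → Z → Base: 25+8+7+6+18+8+14 = 86  ← best
The minimum is 86.
One optimal route: Base → A → W → E → T → F → Z → Base (or its reverse).

Shortest round trip = 86 blocks.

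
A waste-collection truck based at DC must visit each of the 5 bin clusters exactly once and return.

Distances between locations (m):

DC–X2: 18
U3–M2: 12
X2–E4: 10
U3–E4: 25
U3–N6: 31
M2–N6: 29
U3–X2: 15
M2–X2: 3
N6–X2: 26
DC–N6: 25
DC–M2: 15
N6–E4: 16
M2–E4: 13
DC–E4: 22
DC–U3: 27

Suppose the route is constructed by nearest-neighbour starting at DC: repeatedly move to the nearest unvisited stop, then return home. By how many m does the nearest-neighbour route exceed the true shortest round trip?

DC: M2=15, X2=18, E4=22, N6=25, U3=27 ⇒ M2
M2: X2=3, U3=12, E4=13, N6=29 ⇒ X2
X2: E4=10, U3=15, N6=26 ⇒ E4
E4: N6=16, U3=25 ⇒ N6
N6: U3=31 ⇒ U3
NN route DC → M2 → X2 → E4 → N6 → U3 → DC costs 102.
Optimal: DC → U3 → M2 → X2 → E4 → N6 → DC costs 93 (by enumerating all 60 distinct tours).
Excess = 102 − 93 = 9.

Excess over optimum: 9 m.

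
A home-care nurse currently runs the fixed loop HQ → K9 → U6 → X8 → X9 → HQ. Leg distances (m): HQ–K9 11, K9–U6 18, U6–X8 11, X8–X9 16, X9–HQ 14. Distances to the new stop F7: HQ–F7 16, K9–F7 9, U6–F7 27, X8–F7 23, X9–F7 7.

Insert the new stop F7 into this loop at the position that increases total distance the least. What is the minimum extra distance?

Insertion cost between consecutive stops i–j is d(i,F7) + d(F7,j) − d(i,j):
  between HQ and K9: 16 + 9 − 11 = 14
  between K9 and U6: 9 + 27 − 18 = 18
  between U6 and X8: 27 + 23 − 11 = 39
  between X8 and X9: 23 + 7 − 16 = 14
  between X9 and HQ: 7 + 16 − 14 = 9
Cheapest insertion is between X9 and HQ, adding 9.
New total = 70 + 9 = 79.

Minimum extra distance: 9 m, inserting F7 between X9 and HQ.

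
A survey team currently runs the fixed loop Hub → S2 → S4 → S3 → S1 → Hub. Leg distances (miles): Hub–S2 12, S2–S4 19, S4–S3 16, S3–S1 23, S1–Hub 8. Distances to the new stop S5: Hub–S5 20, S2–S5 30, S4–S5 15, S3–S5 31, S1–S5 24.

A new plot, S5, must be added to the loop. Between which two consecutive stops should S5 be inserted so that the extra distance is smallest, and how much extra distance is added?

Adding 26 miles by placing S5 on the S2–S4 leg.

Insertion cost between consecutive stops i–j is d(i,S5) + d(S5,j) − d(i,j):
  between Hub and S2: 20 + 30 − 12 = 38
  between S2 and S4: 30 + 15 − 19 = 26
  between S4 and S3: 15 + 31 − 16 = 30
  between S3 and S1: 31 + 24 − 23 = 32
  between S1 and Hub: 24 + 20 − 8 = 36
Cheapest insertion is between S2 and S4, adding 26.
New total = 78 + 26 = 104.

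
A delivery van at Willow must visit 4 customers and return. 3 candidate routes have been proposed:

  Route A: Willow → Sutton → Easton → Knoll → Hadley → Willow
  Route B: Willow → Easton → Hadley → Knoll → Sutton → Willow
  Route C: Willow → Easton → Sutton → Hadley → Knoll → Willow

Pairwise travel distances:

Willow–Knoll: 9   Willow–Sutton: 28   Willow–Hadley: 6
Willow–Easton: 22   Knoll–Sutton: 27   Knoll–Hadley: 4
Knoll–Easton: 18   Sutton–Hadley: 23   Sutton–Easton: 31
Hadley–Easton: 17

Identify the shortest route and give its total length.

87 — Route A is the shortest.

Route A: 28 + 31 + 18 + 4 + 6 = 87
Route B: 22 + 17 + 4 + 27 + 28 = 98
Route C: 22 + 31 + 23 + 4 + 9 = 89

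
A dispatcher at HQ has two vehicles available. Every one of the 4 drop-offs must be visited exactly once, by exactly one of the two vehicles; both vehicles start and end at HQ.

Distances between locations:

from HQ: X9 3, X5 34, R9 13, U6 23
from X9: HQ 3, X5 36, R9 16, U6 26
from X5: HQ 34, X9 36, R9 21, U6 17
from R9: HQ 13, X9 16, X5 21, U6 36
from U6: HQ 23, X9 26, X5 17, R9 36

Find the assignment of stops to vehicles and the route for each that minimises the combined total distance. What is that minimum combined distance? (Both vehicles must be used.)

Try each way of splitting the stops between the two vehicles (each non-empty) and, for each split, find the best tour for each vehicle:
  {X9} + {X5, R9, U6}: 6 + 74 = 80
  {X5} + {X9, R9, U6}: 68 + 78 = 146
  {X9, X5} + {R9, U6}: 73 + 72 = 145
  {R9} + {X9, X5, U6}: 26 + 79 = 105
  {X9, R9} + {X5, U6}: 32 + 74 = 106
  {X5, R9} + {X9, U6}: 68 + 52 = 120
  … (7 splits in total)
Best: vehicle 1 HQ → X9 → HQ = 6; vehicle 2 HQ → R9 → X5 → U6 → HQ = 74; combined 80.

Minimum combined distance: 80.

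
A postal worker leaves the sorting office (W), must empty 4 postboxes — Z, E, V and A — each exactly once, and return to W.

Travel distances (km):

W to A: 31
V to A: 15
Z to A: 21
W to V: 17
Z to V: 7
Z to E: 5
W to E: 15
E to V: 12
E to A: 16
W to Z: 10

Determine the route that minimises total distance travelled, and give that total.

W - Z - E - V - A - W: 10+5+12+15+31 = 73
W - Z - E - A - V - W: 10+5+16+15+17 = 63
W - Z - V - E - A - W: 10+7+12+16+31 = 76
W - Z - V - A - E - W: 10+7+15+16+15 = 63
W - Z - A - E - V - W: 10+21+16+12+17 = 76
W - Z - A - V - E - W: 10+21+15+12+15 = 73
W - E - Z - V - A - W: 15+5+7+15+31 = 73
W - E - Z - A - V - W: 15+5+21+15+17 = 73
W - E - V - Z - A - W: 15+12+7+21+31 = 86
W - E - A - Z - V - W: 15+16+21+7+17 = 76
W - V - Z - E - A - W: 17+7+5+16+31 = 76
W - V - E - Z - A - W: 17+12+5+21+31 = 86
The minimum is 63.
One optimal route: W → Z → E → A → V → W (or its reverse).

Minimum total distance: 63 km.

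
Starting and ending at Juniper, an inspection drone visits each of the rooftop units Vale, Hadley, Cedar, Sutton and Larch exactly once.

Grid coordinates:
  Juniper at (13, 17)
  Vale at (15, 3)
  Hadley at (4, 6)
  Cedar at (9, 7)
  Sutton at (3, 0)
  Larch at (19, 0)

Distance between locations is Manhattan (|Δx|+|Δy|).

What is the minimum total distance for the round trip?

Shortest round trip = 66.

There are 60 distinct closed tours to check (reversals are equivalent).
Juniper→Vale→Hadley→Cedar→Sutton→Larch→Juniper: 16+14+6+13+16+23 = 88
Juniper→Vale→Hadley→Cedar→Larch→Sutton→Juniper: 16+14+6+17+16+27 = 96
Juniper→Vale→Hadley→Sutton→Cedar→Larch→Juniper: 16+14+7+13+17+23 = 90
Juniper→Vale→Hadley→Sutton→Larch→Cedar→Juniper: 16+14+7+16+17+14 = 84
Juniper→Vale→Hadley→Larch→Cedar→Sutton→Juniper: 16+14+21+17+13+27 = 108
Juniper→Vale→Hadley→Larch→Sutton→Cedar→Juniper: 16+14+21+16+13+14 = 94
Juniper→Vale→Cedar→Hadley→Sutton→Larch→Juniper: 16+10+6+7+16+23 = 78
Juniper→Vale→Cedar→Hadley→Larch→Sutton→Juniper: 16+10+6+21+16+27 = 96
Juniper→Vale→Cedar→Sutton→Hadley→Larch→Juniper: 16+10+13+7+21+23 = 90
Juniper→Vale→Cedar→Sutton→Larch→Hadley→Juniper: 16+10+13+16+21+20 = 96
Juniper→Vale→Cedar→Larch→Hadley→Sutton→Juniper: 16+10+17+21+7+27 = 98
Juniper→Vale→Cedar→Larch→Sutton→Hadley→Juniper: 16+10+17+16+7+20 = 86
Juniper→Vale→Sutton→Hadley→Cedar→Larch→Juniper: 16+15+7+6+17+23 = 84
Juniper→Vale→Sutton→Hadley→Larch→Cedar→Juniper: 16+15+7+21+17+14 = 90
… (46 more)
Juniper→Vale→Larch→Sutton→Hadley→Cedar→Juniper: 16+7+16+7+6+14 = 66  ← best
The minimum is 66.
One optimal route: Juniper → Vale → Larch → Sutton → Hadley → Cedar → Juniper (or its reverse).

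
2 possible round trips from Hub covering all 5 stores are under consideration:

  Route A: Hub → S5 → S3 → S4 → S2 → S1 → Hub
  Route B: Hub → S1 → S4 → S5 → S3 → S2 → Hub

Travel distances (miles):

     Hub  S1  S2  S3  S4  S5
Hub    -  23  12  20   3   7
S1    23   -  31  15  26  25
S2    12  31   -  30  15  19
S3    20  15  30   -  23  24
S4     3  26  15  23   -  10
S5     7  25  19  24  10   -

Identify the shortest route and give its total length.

123 miles — Route A is the shortest.

Route A: 7 + 24 + 23 + 15 + 31 + 23 = 123
Route B: 23 + 26 + 10 + 24 + 30 + 12 = 125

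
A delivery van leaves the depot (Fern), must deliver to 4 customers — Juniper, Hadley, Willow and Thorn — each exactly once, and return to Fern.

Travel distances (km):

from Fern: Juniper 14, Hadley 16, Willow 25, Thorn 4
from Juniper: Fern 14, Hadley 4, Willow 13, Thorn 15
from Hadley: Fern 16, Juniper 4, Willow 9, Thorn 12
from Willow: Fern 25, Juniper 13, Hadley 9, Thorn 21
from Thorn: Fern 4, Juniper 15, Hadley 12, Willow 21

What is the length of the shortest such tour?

There are 12 distinct closed tours to check (reversals are equivalent).
Fern → Juniper → Hadley → Willow → Thorn → Fern: 14+4+9+21+4 = 52
Fern → Juniper → Hadley → Thorn → Willow → Fern: 14+4+12+21+25 = 76
Fern → Juniper → Willow → Hadley → Thorn → Fern: 14+13+9+12+4 = 52
Fern → Juniper → Willow → Thorn → Hadley → Fern: 14+13+21+12+16 = 76
Fern → Juniper → Thorn → Hadley → Willow → Fern: 14+15+12+9+25 = 75
Fern → Juniper → Thorn → Willow → Hadley → Fern: 14+15+21+9+16 = 75
Fern → Hadley → Juniper → Willow → Thorn → Fern: 16+4+13+21+4 = 58
Fern → Hadley → Juniper → Thorn → Willow → Fern: 16+4+15+21+25 = 81
Fern → Hadley → Willow → Juniper → Thorn → Fern: 16+9+13+15+4 = 57
Fern → Hadley → Thorn → Juniper → Willow → Fern: 16+12+15+13+25 = 81
Fern → Willow → Juniper → Hadley → Thorn → Fern: 25+13+4+12+4 = 58
Fern → Willow → Hadley → Juniper → Thorn → Fern: 25+9+4+15+4 = 57
The minimum is 52.
One optimal route: Fern → Juniper → Hadley → Willow → Thorn → Fern (or its reverse).

52 km — the shortest possible round trip.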